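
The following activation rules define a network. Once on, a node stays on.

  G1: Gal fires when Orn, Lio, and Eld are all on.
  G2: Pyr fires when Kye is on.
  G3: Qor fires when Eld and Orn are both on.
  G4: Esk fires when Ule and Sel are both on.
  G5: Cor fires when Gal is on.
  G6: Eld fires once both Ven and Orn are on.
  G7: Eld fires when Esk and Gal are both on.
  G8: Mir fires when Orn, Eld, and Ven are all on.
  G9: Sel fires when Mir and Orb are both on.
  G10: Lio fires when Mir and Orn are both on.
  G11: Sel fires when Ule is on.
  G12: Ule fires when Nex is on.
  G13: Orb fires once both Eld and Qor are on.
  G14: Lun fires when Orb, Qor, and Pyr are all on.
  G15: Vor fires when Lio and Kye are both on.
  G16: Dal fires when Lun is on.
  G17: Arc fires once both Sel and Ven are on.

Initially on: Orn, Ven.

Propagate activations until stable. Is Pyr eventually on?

No

Pyr would need Kye (G2), but Kye never turns on.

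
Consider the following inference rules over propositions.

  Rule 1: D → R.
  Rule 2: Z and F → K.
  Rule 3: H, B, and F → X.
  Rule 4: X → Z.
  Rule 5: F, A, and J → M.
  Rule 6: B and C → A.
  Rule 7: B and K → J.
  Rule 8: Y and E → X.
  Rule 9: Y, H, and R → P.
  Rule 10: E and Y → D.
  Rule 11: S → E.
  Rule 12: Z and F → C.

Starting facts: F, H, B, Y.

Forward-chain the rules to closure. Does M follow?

H, B, and F hold, so X follows (Rule 3).
From X, Rule 4 gives Z.
From Z and F, Rule 12 gives C.
From Z and F, Rule 2 gives K.
B and C hold, so A follows (Rule 6).
From B and K, Rule 7 gives J.
F, A, and J hold, so M follows (Rule 5).

Yes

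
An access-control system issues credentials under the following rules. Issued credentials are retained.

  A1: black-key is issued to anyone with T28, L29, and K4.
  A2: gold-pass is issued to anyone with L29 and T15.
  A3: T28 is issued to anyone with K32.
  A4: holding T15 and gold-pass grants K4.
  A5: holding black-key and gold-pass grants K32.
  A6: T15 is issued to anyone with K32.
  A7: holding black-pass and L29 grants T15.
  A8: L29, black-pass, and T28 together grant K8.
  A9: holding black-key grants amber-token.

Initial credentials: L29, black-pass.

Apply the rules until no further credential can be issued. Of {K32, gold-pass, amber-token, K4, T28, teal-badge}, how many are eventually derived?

2

Holding black-pass and L29 grants T15 (A7).
Holding L29 and T15 grants gold-pass (A2).
Holding T15 and gold-pass grants K4 (A4).
K32 would need black-key and gold-pass (A5), but black-key is never granted.
gold-pass: reached.
amber-token would need black-key (A9), but black-key is never granted.
K4: reached.
T28 would need K32 (A3), but K32 is never granted.
No rule produces teal-badge, and it is not given.
Reached: gold-pass and K4 — 2 of the 6.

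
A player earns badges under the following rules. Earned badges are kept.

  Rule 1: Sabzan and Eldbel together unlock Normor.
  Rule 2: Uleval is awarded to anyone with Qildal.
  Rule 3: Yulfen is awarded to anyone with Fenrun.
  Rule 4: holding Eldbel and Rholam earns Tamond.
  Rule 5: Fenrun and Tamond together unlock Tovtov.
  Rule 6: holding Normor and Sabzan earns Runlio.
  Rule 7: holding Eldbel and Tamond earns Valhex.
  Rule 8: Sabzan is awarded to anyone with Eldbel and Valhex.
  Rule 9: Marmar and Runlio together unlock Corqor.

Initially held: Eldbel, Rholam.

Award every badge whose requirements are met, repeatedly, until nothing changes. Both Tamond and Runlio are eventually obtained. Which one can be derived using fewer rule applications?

Tamond: With Eldbel and Rholam, Tamond is earned (Rule 4). [1 rule application]
Runlio: With Eldbel and Rholam, Tamond is earned (Rule 4). With Eldbel and Tamond, Valhex is earned (Rule 7). With Eldbel and Valhex, Sabzan is earned (Rule 8). With Sabzan and Eldbel, Normor is earned (Rule 1). With Normor and Sabzan, Runlio is earned (Rule 6). [5 rule applications]
Tamond needs fewer.

Tamond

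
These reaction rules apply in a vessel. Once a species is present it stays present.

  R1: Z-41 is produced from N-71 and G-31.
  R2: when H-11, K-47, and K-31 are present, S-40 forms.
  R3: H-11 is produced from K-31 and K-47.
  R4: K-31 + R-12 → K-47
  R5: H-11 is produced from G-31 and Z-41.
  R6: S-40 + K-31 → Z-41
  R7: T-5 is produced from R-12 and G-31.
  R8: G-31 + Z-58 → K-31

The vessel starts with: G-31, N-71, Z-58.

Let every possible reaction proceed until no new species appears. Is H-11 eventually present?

N-71 and G-31 present → Z-41 forms (R1).
G-31 and Z-41 present → H-11 forms (R5).

Yes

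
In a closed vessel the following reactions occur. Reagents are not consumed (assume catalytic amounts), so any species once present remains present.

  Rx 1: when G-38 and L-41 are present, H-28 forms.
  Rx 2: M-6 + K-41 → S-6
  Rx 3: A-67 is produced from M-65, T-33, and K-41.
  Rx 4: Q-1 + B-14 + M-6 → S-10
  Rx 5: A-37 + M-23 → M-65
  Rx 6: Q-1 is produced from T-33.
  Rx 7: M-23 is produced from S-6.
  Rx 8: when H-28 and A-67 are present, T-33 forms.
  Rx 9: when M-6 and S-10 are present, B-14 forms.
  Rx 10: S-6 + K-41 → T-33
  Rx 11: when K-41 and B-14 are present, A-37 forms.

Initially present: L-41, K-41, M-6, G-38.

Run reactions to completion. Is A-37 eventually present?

A-37 would need K-41 and B-14 (Rx 11), but B-14 never forms.

No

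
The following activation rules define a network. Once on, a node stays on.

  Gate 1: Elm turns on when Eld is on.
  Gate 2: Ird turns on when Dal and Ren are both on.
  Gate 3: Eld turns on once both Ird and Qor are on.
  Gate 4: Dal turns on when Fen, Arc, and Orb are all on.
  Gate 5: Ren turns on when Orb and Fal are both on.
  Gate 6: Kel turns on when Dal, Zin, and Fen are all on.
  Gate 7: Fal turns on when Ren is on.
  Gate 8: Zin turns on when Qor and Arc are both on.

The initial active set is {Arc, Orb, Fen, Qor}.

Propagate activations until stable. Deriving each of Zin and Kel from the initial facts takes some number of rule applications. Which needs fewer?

Zin: Qor and Arc are on, so Zin turns on (Gate 8). [1 rule application]
Kel: Fen, Arc, and Orb are on, so Dal turns on (Gate 4). Qor and Arc are on, so Zin turns on (Gate 8). Dal, Zin, and Fen are on, so Kel turns on (Gate 6). [3 rule applications]
Zin needs fewer.

Zin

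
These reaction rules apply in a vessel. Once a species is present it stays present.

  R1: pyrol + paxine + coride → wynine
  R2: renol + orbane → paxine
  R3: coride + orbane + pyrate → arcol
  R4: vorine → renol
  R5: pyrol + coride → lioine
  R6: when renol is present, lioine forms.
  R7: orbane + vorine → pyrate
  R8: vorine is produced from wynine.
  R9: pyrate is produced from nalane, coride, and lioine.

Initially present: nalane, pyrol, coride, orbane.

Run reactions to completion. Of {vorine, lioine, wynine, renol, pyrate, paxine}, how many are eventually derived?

pyrol and coride present → lioine forms (R5).
nalane, coride, and lioine present → pyrate forms (R9).
vorine would need wynine (R8), but wynine never forms.
lioine: reached.
wynine would need pyrol, paxine, and coride (R1), but paxine never forms.
renol would need vorine (R4), but vorine never forms.
pyrate: reached.
paxine would need renol and orbane (R2), but renol never forms.
Reached: lioine and pyrate — 2 of the 6.

2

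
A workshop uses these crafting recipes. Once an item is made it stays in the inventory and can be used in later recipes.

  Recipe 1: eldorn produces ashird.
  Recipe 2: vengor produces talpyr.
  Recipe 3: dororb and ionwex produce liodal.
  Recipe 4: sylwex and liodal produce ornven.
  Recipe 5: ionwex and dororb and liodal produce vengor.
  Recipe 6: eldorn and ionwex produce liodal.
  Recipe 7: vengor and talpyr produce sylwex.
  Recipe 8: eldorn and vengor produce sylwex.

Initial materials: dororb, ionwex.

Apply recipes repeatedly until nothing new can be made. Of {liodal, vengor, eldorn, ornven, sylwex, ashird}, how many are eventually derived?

4

Using Recipe 3, dororb and ionwex make liodal.
ionwex and dororb and liodal → vengor (Recipe 5).
Using Recipe 2, vengor makes talpyr.
Using Recipe 7, vengor and talpyr make sylwex.
Using Recipe 4, sylwex and liodal make ornven.
liodal: reached.
vengor: reached.
No rule produces eldorn, and it is not given.
ornven: reached.
sylwex: reached.
ashird would need eldorn (Recipe 1), but eldorn is never obtained.
Reached: liodal, vengor, ornven, and sylwex — 4 of the 6.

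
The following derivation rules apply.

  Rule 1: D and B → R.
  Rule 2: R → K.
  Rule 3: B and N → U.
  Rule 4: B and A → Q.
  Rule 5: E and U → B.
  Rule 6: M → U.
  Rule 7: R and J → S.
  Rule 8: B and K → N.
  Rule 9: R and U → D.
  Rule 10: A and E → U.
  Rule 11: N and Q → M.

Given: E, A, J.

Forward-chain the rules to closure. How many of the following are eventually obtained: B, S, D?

1

From A and E, Rule 10 gives U.
From E and U, Rule 5 gives B.
B: reached.
S would need R and J (Rule 7), but R is never established.
D would need R and U (Rule 9), but R is never established.
Reached: B — 1 of the 3.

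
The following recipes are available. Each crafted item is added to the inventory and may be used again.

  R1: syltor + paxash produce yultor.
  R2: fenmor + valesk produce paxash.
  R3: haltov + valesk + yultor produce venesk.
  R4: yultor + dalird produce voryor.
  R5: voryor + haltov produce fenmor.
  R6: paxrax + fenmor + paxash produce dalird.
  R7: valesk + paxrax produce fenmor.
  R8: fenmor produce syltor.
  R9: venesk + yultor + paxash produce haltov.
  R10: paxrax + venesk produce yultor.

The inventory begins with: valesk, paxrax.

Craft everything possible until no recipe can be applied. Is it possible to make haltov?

haltov would need venesk, yultor, and paxash (R9), but venesk is never obtained.

No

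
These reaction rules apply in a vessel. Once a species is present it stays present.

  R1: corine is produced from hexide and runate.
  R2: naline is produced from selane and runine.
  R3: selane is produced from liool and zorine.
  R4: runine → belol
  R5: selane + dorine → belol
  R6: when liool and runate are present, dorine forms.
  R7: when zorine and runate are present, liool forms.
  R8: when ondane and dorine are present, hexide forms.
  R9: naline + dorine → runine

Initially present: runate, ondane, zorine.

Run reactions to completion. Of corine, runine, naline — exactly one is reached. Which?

corine

zorine and runate present → liool forms (R7).
liool and runate present → dorine forms (R6).
ondane and dorine present → hexide forms (R8).
hexide and runate present → corine forms (R1).
naline would need selane and runine (R2), but runine never forms. runine would need naline and dorine (R9), but naline never forms.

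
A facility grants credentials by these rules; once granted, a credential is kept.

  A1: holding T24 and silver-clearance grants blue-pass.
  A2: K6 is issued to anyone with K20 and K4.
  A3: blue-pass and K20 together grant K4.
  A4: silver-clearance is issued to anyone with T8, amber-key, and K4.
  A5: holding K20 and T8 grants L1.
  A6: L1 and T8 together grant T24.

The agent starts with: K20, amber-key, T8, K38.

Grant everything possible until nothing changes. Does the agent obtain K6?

No

K6 would need K20 and K4 (A2), but K4 is never granted.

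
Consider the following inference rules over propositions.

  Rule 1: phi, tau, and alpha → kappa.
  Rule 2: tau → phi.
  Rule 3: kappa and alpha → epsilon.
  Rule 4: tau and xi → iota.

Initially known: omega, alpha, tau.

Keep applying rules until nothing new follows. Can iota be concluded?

No

iota would need tau and xi (Rule 4), but xi is never established.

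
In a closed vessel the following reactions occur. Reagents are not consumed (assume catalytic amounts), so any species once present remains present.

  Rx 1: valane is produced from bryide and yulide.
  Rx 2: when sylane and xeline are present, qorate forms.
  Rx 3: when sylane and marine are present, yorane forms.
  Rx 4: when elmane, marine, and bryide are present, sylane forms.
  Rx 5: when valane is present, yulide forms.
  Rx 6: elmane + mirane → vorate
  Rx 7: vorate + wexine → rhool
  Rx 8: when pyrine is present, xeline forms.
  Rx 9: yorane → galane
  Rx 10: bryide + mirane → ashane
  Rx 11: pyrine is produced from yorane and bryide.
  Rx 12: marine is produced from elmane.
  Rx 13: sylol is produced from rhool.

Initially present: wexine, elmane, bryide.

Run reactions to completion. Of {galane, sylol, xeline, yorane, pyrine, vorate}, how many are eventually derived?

elmane present → marine forms (Rx 12).
elmane, marine, and bryide present → sylane forms (Rx 4).
sylane and marine present → yorane forms (Rx 3).
yorane and bryide present → pyrine forms (Rx 11).
yorane present → galane forms (Rx 9).
pyrine present → xeline forms (Rx 8).
galane: reached.
sylol would need rhool (Rx 13), but rhool never forms.
xeline: reached.
yorane: reached.
pyrine: reached.
vorate would need elmane and mirane (Rx 6), but mirane never forms.
Reached: galane, xeline, yorane, and pyrine — 4 of the 6.

4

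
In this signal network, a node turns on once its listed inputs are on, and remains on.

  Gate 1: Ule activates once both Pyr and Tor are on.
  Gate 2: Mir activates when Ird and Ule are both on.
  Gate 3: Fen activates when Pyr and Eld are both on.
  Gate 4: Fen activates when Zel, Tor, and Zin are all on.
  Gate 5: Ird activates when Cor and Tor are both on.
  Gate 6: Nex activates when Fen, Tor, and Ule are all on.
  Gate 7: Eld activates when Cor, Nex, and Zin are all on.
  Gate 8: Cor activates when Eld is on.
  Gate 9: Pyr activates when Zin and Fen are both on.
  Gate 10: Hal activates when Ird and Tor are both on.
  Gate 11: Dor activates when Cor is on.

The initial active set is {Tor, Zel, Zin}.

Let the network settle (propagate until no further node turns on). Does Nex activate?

Gate 4: Zel, Tor, and Zin on → Fen on.
Zin and Fen are on, so Pyr activates (Gate 9).
Gate 1: Pyr and Tor on → Ule on.
Gate 6: Fen, Tor, and Ule on → Nex on.

Yes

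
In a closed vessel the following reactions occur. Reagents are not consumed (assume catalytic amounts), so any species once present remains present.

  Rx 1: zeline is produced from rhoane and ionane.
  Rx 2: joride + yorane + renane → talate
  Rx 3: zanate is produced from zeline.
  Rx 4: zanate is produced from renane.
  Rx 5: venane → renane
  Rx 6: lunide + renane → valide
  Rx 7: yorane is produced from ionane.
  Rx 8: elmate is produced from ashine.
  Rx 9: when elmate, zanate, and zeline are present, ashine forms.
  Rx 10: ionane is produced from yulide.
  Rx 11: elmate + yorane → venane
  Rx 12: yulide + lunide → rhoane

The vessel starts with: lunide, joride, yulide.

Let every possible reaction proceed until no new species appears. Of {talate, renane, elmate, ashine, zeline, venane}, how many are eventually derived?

yulide and lunide present → rhoane forms (Rx 12).
yulide present → ionane forms (Rx 10).
rhoane and ionane present → zeline forms (Rx 1).
talate would need joride, yorane, and renane (Rx 2), but renane never forms.
renane would need venane (Rx 5), but venane never forms.
elmate would need ashine (Rx 8), but ashine never forms.
ashine would need elmate, zanate, and zeline (Rx 9), but elmate never forms.
zeline: reached.
venane would need elmate and yorane (Rx 11), but elmate never forms.
Reached: zeline — 1 of the 6.

1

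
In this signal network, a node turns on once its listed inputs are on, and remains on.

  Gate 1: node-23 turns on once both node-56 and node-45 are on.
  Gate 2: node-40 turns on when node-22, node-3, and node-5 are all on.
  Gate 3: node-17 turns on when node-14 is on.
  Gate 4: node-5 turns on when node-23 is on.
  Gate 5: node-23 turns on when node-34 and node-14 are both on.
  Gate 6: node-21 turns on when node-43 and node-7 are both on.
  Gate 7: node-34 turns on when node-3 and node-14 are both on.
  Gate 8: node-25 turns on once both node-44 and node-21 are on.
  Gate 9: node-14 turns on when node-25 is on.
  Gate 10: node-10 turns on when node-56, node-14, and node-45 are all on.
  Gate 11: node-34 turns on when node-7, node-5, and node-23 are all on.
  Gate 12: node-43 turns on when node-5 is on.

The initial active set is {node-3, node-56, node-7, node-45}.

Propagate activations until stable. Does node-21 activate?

node-56 and node-45 are on, so node-23 turns on (Gate 1).
node-23 is on, so node-5 turns on (Gate 4).
node-5 is on, so node-43 turns on (Gate 12).
Gate 6: node-43 and node-7 on → node-21 on.

Yes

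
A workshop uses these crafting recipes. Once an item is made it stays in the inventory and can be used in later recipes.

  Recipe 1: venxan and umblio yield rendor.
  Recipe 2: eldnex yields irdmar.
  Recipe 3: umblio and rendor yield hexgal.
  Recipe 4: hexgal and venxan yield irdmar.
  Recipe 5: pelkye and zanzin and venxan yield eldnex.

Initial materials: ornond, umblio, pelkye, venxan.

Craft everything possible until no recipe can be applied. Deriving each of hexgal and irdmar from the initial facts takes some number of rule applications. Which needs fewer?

hexgal: Using Recipe 1, venxan and umblio make rendor. umblio and rendor → hexgal (Recipe 3). [2 rule applications]
irdmar: Using Recipe 1, venxan and umblio make rendor. Using Recipe 3, umblio and rendor make hexgal. Using Recipe 4, hexgal and venxan make irdmar. [3 rule applications]
hexgal needs fewer.

hexgal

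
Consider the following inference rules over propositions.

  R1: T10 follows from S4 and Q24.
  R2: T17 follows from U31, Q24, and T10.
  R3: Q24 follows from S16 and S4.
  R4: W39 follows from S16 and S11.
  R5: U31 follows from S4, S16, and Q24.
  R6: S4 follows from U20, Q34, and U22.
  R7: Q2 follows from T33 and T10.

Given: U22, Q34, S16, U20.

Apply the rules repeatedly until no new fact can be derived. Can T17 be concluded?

Yes

U20, Q34, and U22 hold, so S4 follows (R6).
S16 and S4 hold, so Q24 follows (R3).
S4, S16, and Q24 hold, so U31 follows (R5).
S4 and Q24 hold, so T10 follows (R1).
From U31, Q24, and T10, R2 gives T17.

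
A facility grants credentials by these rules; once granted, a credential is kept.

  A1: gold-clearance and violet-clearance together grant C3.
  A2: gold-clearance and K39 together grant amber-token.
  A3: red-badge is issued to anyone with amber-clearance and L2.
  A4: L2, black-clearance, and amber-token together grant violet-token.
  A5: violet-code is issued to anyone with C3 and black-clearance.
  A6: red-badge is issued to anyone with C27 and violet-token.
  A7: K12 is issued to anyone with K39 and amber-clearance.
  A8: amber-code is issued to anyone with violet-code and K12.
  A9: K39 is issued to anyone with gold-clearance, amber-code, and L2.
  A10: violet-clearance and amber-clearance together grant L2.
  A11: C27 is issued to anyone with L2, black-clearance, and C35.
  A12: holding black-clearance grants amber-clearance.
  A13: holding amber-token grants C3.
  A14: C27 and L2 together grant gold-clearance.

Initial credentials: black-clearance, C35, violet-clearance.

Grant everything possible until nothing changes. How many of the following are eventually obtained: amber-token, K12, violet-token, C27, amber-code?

1

Holding black-clearance grants amber-clearance (A12).
Holding violet-clearance and amber-clearance grants L2 (A10).
Holding L2, black-clearance, and C35 grants C27 (A11).
amber-token would need gold-clearance and K39 (A2), but K39 is never granted.
K12 would need K39 and amber-clearance (A7), but K39 is never granted.
violet-token would need L2, black-clearance, and amber-token (A4), but amber-token is never granted.
C27: reached.
amber-code would need violet-code and K12 (A8), but K12 is never granted.
Reached: C27 — 1 of the 5.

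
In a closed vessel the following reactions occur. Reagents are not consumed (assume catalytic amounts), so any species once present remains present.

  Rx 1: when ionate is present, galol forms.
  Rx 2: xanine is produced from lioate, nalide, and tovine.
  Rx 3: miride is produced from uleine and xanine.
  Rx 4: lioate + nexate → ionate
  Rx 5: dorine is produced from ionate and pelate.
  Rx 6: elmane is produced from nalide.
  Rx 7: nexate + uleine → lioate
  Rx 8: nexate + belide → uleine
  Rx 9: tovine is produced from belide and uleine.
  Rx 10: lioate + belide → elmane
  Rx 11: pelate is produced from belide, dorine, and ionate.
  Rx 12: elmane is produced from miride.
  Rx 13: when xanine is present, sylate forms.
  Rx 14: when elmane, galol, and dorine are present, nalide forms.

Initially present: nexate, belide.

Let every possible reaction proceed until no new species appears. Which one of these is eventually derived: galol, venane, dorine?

galol

nexate and belide present → uleine forms (Rx 8).
nexate and uleine present → lioate forms (Rx 7).
lioate and nexate present → ionate forms (Rx 4).
ionate present → galol forms (Rx 1).
dorine would need ionate and pelate (Rx 5), but pelate never forms. No rule produces venane, and it is not given.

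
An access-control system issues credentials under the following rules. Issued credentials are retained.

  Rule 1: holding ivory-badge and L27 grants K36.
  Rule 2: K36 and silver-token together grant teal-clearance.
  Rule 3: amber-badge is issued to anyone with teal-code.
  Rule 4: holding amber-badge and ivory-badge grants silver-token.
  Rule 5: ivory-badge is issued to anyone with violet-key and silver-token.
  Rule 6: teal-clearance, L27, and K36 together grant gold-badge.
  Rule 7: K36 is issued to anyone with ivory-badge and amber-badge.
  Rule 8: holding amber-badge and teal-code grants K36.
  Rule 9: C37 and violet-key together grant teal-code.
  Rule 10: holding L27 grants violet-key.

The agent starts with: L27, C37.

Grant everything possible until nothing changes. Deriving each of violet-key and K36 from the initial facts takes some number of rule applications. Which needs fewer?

violet-key: Holding L27 grants violet-key (Rule 10). [1 rule application]
K36: Holding L27 grants violet-key (Rule 10). Holding C37 and violet-key grants teal-code (Rule 9). Holding teal-code grants amber-badge (Rule 3). Holding amber-badge and teal-code grants K36 (Rule 8). [4 rule applications]
violet-key needs fewer.

violet-key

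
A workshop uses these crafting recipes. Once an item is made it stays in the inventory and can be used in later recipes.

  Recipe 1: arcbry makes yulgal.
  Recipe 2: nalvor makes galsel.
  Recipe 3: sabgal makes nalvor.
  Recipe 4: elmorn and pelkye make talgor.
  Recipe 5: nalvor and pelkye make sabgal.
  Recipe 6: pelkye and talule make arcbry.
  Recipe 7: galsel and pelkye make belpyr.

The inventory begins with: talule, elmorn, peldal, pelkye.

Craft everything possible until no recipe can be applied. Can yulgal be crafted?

Using Recipe 6, pelkye and talule make arcbry.
arcbry → yulgal (Recipe 1).

Yes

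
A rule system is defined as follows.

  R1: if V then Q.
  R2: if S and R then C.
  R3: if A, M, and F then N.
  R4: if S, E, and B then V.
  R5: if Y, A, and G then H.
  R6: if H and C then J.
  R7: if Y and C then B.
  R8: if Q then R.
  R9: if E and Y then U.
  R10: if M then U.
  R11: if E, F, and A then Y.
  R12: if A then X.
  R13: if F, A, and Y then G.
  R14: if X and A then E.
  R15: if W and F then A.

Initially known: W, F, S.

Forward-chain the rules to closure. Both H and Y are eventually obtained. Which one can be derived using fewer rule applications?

Y

Y: W and F hold, so A follows (R15). A holds, so X follows (R12). X and A hold, so E follows (R14). E, F, and A hold, so Y follows (R11). [4 rule applications]
H: W and F hold, so A follows (R15). From A, R12 gives X. From X and A, R14 gives E. From E, F, and A, R11 gives Y. From F, A, and Y, R13 gives G. Y, A, and G hold, so H follows (R5). [6 rule applications]
Y needs fewer.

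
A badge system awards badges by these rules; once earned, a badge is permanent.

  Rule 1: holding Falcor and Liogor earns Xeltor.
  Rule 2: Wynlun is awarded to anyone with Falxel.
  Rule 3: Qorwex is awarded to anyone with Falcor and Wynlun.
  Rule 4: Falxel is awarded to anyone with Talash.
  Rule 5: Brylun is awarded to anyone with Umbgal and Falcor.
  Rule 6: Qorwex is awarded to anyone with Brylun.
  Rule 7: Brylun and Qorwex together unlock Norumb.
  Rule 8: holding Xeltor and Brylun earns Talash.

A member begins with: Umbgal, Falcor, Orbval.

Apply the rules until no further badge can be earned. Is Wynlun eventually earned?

Wynlun would need Falxel (Rule 2), but Falxel is never earned.

No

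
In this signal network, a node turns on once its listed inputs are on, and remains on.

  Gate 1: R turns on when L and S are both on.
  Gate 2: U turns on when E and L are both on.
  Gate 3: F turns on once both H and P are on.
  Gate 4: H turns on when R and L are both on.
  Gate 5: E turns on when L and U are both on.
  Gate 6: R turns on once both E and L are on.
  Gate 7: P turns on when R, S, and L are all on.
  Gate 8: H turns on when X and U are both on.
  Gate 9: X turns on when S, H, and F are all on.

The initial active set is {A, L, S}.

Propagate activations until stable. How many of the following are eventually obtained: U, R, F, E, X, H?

Gate 1: L and S on → R on.
R, S, and L are on, so P turns on (Gate 7).
Gate 4: R and L on → H on.
H and P are on, so F turns on (Gate 3).
Gate 9: S, H, and F on → X on.
U would need E and L (Gate 2), but E never turns on.
R: reached.
F: reached.
E would need L and U (Gate 5), but U never turns on.
X: reached.
H: reached.
Reached: R, F, X, and H — 4 of the 6.

4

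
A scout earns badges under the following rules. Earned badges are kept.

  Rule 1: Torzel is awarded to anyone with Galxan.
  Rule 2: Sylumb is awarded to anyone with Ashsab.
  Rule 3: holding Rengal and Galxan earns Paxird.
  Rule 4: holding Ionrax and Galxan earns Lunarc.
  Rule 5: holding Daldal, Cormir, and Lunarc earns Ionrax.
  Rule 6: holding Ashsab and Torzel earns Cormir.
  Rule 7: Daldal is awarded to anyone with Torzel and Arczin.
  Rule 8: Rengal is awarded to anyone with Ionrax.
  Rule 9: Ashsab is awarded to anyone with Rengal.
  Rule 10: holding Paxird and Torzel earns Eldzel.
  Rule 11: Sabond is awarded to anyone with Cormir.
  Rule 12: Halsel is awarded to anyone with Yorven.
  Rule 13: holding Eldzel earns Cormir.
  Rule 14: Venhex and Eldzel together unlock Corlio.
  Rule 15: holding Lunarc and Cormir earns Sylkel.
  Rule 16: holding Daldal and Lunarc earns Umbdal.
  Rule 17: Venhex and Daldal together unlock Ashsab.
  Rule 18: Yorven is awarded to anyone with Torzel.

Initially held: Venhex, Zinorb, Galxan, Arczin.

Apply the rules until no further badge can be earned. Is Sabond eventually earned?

Yes

With Galxan, Torzel is earned (Rule 1).
With Torzel and Arczin, Daldal is earned (Rule 7).
With Venhex and Daldal, Ashsab is earned (Rule 17).
With Ashsab and Torzel, Cormir is earned (Rule 6).
With Cormir, Sabond is earned (Rule 11).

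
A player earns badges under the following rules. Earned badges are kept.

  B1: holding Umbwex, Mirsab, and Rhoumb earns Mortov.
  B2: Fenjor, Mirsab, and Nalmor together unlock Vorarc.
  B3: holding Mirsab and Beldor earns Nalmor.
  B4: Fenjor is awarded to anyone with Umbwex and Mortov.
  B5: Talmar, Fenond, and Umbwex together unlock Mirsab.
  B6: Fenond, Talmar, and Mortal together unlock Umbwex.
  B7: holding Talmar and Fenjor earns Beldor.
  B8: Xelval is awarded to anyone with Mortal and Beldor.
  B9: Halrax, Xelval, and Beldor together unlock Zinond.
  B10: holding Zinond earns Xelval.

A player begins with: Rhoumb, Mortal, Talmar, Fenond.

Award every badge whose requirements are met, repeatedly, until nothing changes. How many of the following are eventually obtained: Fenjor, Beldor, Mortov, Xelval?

With Fenond, Talmar, and Mortal, Umbwex is earned (B6).
With Talmar, Fenond, and Umbwex, Mirsab is earned (B5).
With Umbwex, Mirsab, and Rhoumb, Mortov is earned (B1).
With Umbwex and Mortov, Fenjor is earned (B4).
With Talmar and Fenjor, Beldor is earned (B7).
With Mortal and Beldor, Xelval is earned (B8).
Fenjor: reached.
Beldor: reached.
Mortov: reached.
Xelval: reached.
All 4 are reached.

4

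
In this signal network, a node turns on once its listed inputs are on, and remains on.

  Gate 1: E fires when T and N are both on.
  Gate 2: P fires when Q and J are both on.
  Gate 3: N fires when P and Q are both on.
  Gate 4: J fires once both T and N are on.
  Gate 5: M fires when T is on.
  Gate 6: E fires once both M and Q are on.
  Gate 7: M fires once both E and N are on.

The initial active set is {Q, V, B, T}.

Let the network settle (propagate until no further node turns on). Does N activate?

No

N would need P and Q (Gate 3), but P never turns on.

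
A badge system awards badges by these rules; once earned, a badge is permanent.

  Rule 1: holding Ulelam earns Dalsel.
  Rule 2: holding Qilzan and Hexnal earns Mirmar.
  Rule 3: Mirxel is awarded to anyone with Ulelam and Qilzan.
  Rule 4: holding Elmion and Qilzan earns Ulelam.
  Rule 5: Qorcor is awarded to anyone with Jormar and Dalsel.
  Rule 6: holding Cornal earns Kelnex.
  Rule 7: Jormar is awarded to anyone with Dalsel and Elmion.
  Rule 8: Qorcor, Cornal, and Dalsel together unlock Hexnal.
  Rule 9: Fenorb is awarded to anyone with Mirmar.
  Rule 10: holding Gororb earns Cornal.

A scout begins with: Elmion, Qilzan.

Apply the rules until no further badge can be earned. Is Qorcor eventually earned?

Yes

With Elmion and Qilzan, Ulelam is earned (Rule 4).
With Ulelam, Dalsel is earned (Rule 1).
With Dalsel and Elmion, Jormar is earned (Rule 7).
With Jormar and Dalsel, Qorcor is earned (Rule 5).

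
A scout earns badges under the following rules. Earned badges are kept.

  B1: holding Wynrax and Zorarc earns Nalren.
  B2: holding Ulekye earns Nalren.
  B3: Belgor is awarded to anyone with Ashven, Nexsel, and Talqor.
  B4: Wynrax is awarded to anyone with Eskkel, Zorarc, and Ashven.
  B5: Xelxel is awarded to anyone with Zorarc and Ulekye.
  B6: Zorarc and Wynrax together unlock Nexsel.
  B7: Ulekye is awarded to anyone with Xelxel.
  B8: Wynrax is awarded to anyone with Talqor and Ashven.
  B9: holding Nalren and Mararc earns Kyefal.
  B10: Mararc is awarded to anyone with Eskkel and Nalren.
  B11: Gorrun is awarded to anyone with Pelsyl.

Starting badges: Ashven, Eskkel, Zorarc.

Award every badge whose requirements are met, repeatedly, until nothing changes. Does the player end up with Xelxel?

Xelxel would need Zorarc and Ulekye (B5), but Ulekye is never earned.

No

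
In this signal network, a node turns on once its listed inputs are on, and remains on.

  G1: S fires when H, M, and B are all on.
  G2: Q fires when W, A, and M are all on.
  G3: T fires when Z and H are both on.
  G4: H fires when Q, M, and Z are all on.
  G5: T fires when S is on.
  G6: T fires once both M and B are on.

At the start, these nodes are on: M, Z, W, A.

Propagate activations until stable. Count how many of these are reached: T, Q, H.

G2: W, A, and M on → Q on.
G4: Q, M, and Z on → H on.
Z and H are on, so T fires (G3).
T: reached.
Q: reached.
H: reached.
All 3 are reached.

3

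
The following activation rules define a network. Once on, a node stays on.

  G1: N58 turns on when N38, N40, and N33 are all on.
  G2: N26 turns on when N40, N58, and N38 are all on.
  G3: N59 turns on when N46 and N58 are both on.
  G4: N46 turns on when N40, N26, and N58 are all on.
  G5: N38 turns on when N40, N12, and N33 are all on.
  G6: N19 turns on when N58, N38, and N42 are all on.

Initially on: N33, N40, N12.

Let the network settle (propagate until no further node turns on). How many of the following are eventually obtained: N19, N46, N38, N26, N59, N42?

4

G5: N40, N12, and N33 on → N38 on.
G1: N38, N40, and N33 on → N58 on.
N40, N58, and N38 are on, so N26 turns on (G2).
N40, N26, and N58 are on, so N46 turns on (G4).
N46 and N58 are on, so N59 turns on (G3).
N19 would need N58, N38, and N42 (G6), but N42 never turns on.
N46: reached.
N38: reached.
N26: reached.
N59: reached.
No rule produces N42, and it is not given.
Reached: N46, N38, N26, and N59 — 4 of the 6.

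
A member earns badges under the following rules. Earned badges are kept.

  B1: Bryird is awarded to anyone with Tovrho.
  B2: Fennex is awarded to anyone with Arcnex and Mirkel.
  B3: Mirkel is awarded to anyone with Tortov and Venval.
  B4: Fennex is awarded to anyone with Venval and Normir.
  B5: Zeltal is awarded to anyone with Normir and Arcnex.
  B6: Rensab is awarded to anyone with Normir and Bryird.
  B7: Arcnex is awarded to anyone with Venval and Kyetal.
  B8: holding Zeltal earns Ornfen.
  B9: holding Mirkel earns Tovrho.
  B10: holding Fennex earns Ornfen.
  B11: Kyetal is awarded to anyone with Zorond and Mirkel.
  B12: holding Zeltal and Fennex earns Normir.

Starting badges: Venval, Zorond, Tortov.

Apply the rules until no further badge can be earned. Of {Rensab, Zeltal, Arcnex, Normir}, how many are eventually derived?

With Tortov and Venval, Mirkel is earned (B3).
With Zorond and Mirkel, Kyetal is earned (B11).
With Venval and Kyetal, Arcnex is earned (B7).
Rensab would need Normir and Bryird (B6), but Normir is never earned.
Zeltal would need Normir and Arcnex (B5), but Normir is never earned.
Arcnex: reached.
Normir would need Zeltal and Fennex (B12), but Zeltal is never earned.
Reached: Arcnex — 1 of the 4.

1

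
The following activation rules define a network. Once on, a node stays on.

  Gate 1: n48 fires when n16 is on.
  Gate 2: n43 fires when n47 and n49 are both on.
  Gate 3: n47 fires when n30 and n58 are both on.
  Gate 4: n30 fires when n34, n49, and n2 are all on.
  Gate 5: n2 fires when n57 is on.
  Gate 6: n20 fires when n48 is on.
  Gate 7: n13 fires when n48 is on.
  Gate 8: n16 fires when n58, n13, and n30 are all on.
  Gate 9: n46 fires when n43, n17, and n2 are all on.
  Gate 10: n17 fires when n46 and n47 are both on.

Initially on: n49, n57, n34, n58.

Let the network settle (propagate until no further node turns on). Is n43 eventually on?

Gate 5: n57 on → n2 on.
n34, n49, and n2 are on, so n30 fires (Gate 4).
n30 and n58 are on, so n47 fires (Gate 3).
n47 and n49 are on, so n43 fires (Gate 2).

Yes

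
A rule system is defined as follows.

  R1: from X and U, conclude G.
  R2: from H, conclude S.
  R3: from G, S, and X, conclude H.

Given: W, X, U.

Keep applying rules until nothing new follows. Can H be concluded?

H would need G, S, and X (R3), but S is never established.

No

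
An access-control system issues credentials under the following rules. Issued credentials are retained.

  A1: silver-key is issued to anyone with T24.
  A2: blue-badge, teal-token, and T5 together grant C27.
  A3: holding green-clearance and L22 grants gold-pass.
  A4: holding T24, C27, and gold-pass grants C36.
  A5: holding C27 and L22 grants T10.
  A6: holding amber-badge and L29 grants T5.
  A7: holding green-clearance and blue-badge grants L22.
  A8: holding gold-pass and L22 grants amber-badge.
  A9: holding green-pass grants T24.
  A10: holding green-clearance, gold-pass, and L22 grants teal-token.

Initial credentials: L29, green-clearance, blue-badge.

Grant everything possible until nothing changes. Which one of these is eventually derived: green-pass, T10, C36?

T10

Holding green-clearance and blue-badge grants L22 (A7).
Holding green-clearance and L22 grants gold-pass (A3).
Holding green-clearance, gold-pass, and L22 grants teal-token (A10).
Holding gold-pass and L22 grants amber-badge (A8).
Holding amber-badge and L29 grants T5 (A6).
Holding blue-badge, teal-token, and T5 grants C27 (A2).
Holding C27 and L22 grants T10 (A5).
C36 would need T24, C27, and gold-pass (A4), but T24 is never granted. No rule produces green-pass, and it is not given.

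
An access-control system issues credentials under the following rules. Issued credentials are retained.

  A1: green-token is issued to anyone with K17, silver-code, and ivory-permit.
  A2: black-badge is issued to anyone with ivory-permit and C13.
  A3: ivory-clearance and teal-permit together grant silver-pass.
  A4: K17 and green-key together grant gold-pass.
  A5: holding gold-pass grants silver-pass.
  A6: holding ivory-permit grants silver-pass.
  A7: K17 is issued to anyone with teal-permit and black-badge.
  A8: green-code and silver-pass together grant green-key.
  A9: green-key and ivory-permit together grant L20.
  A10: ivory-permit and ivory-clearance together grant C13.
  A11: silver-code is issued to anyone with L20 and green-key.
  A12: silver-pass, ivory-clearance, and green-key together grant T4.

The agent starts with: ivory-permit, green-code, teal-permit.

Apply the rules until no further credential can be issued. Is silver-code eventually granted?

Holding ivory-permit grants silver-pass (A6).
Holding green-code and silver-pass grants green-key (A8).
Holding green-key and ivory-permit grants L20 (A9).
Holding L20 and green-key grants silver-code (A11).

Yes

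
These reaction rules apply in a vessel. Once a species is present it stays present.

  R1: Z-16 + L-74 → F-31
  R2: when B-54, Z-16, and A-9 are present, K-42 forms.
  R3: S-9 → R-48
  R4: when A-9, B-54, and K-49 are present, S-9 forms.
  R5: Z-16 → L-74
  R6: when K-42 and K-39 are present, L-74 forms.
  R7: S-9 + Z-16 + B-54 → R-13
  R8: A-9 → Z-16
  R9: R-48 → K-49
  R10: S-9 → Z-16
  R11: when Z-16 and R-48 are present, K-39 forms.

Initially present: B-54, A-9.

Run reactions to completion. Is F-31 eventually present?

Yes

A-9 present → Z-16 forms (R8).
Z-16 present → L-74 forms (R5).
Z-16 and L-74 present → F-31 forms (R1).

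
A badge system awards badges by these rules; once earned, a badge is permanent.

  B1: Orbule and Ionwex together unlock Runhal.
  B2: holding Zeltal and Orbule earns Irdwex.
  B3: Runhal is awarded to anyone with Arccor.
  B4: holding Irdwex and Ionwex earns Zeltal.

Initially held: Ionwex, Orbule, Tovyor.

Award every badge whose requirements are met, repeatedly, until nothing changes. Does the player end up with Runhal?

Yes

With Orbule and Ionwex, Runhal is earned (B1).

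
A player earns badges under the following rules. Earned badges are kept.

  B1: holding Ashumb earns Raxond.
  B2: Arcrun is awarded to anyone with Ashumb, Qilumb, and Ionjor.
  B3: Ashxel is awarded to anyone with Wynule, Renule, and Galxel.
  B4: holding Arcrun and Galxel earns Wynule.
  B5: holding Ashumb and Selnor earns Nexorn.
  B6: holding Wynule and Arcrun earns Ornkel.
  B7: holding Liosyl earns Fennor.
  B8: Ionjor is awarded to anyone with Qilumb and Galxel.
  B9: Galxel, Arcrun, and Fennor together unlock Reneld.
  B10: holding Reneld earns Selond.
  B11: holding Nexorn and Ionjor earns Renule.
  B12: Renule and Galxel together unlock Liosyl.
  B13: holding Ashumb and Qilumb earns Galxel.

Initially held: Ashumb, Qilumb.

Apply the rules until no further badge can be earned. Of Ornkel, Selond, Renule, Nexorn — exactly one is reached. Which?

Ornkel

With Ashumb and Qilumb, Galxel is earned (B13).
With Qilumb and Galxel, Ionjor is earned (B8).
With Ashumb, Qilumb, and Ionjor, Arcrun is earned (B2).
With Arcrun and Galxel, Wynule is earned (B4).
With Wynule and Arcrun, Ornkel is earned (B6).
Nexorn would need Ashumb and Selnor (B5), but Selnor is never earned. Renule would need Nexorn and Ionjor (B11), but Nexorn is never earned. Selond would need Reneld (B10), but Reneld is never earned.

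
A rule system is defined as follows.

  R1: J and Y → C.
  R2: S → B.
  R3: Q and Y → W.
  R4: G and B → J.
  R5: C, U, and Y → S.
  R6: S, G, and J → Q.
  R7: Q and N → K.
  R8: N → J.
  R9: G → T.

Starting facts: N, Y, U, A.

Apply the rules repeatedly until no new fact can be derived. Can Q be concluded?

No

Q would need S, G, and J (R6), but G is never established.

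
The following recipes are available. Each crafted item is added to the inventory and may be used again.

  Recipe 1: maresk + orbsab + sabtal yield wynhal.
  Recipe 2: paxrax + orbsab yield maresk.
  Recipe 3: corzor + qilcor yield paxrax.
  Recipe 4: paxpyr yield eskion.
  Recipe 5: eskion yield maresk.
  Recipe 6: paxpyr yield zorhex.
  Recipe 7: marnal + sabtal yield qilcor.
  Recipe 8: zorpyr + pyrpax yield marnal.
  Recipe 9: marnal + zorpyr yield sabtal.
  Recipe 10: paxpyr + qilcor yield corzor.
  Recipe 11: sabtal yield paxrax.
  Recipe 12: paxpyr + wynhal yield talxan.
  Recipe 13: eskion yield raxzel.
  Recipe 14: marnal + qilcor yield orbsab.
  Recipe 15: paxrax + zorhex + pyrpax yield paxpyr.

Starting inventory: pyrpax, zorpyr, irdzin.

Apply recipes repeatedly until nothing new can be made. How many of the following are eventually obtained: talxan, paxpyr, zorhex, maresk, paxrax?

zorpyr + pyrpax → marnal (Recipe 8).
marnal + zorpyr → sabtal (Recipe 9).
marnal + sabtal → qilcor (Recipe 7).
sabtal → paxrax (Recipe 11).
marnal + qilcor → orbsab (Recipe 14).
Using Recipe 2, paxrax and orbsab make maresk.
talxan would need paxpyr and wynhal (Recipe 12), but paxpyr is never obtained.
paxpyr would need paxrax, zorhex, and pyrpax (Recipe 15), but zorhex is never obtained.
zorhex would need paxpyr (Recipe 6), but paxpyr is never obtained.
maresk: reached.
paxrax: reached.
Reached: maresk and paxrax — 2 of the 5.

2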